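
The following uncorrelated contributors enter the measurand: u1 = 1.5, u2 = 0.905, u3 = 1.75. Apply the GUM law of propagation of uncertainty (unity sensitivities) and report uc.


uc = sqrt(1.5^2 + 0.905^2 + 1.75^2)
uc = sqrt(6.131525)
uc = 2.4762

2.4762


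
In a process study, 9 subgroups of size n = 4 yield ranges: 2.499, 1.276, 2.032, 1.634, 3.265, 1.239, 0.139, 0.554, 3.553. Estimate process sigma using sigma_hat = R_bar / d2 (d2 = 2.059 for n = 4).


R_bar = (2.499 + 1.276 + 2.032 + 1.634 + 3.265 + 1.239 + 0.139 + 0.554 + 3.553) / 9
R_bar = 16.191 / 9 = 1.799
sigma_hat = R_bar / d2 = 1.799 / 2.059 = 0.8737

0.8737


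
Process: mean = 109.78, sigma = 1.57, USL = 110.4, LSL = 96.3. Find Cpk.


Cpu = (USL - mean) / (3*sigma) = (110.4 - 109.78) / (3*1.57) = 0.1316
Cpl = (mean - LSL) / (3*sigma) = (109.78 - 96.3) / (3*1.57) = 2.8620
Cpk = min(Cpu, Cpl) = 0.1316

0.1316


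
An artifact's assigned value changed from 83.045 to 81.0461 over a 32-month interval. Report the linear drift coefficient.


rate = (v2 - v1) / months
= (81.0461 - 83.045) / 32
= -1.9989 / 32
= -0.0625

-0.0625


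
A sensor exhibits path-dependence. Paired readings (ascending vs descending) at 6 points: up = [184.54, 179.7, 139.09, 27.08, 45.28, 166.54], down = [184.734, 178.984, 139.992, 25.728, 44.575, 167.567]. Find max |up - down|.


|184.54 - 184.734| = 0.1940
|179.7 - 178.984| = 0.7160
|139.09 - 139.992| = 0.9020
|27.08 - 25.728| = 1.3520
|45.28 - 44.575| = 0.7050
|166.54 - 167.567| = 1.0270
hysteresis = max(diffs) = 1.3520

1.3520


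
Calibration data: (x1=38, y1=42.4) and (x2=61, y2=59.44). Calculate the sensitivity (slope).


slope = (y2 - y1) / (x2 - x1)
= (59.44 - 42.4) / (61 - 38)
= 17.0400 / 23
= 0.7409

0.7409


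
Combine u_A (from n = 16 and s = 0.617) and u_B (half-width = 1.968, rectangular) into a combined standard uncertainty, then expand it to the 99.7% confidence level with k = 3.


u_A = s / sqrt(n) = 0.617 / sqrt(16) = 0.15425
u_B = half_width / sqrt(3) = 1.968 / sqrt(3) = 1.1362253
uc = sqrt(u_A^2 + u_B^2) = sqrt(0.15425^2 + 1.1362253^2) = 1.1466477
U = k * uc = 3 * 1.1466477
U = 3.4399

3.4399


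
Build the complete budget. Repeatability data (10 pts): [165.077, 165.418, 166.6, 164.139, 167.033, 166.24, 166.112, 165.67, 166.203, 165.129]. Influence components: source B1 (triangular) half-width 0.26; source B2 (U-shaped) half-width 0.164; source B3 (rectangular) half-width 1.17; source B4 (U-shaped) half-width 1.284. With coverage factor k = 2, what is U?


mean = (165.077 + 165.418 + 166.6 + 164.139 + 167.033 + 166.24 + 166.112 + 165.67 + 166.203 + 165.129) / 10 = 165.7621
s = sqrt(sum((x - mean)^2)/(n-1)) = 0.8494438
u_A = s / sqrt(n) = 0.8494438 / sqrt(10) = 0.26861772
u_B1 = 0.26 / sqrt(6) = 0.10614456
u_B2 = 0.164 / sqrt(2) = 0.11596551
u_B3 = 1.17 / sqrt(3) = 0.67549981
u_B4 = 1.284 / sqrt(2) = 0.90792511
uc = sqrt(0.26861772^2 + 0.10614456^2 + 0.11596551^2 + 0.67549981^2 + 0.90792511^2) = 1.1736687
U = k * uc = 2 * 1.1736687
U = 2.3473

2.3473


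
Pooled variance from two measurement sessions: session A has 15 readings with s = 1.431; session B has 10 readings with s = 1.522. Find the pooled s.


s_p = sqrt(((n1-1)*s1^2 + (n2-1)*s2^2) / (n1+n2-2))
numerator = (15-1)*1.431^2 + (10-1)*1.522^2 = 28.668654 + 20.848356 = 49.51701
denominator = 15 + 10 - 2 = 23
s_p^2 = 49.51701 / 23 = 2.1529135
s_p = sqrt(2.1529135) = 1.4673

1.4673


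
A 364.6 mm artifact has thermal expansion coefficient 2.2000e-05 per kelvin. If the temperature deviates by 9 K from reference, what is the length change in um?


dL = L * alpha * dT
= 364.6 * 2.2000e-05 * 9
= 0.0721908 mm
dL_um = 0.0721908 * 1000 = 72.1908 um

72.1908


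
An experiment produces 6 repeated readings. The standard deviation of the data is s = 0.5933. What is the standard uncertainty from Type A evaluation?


u_A = s / sqrt(n)
u_A = 0.5933 / sqrt(6)
u_A = 0.5933 / 2.4494897
u_A = 0.2422

0.2422


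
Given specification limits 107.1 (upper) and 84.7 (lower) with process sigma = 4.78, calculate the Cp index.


Cp = (USL - LSL) / (6 * sigma)
= (107.1 - 84.7) / (6 * 4.78)
= 22.4000 / 28.6800
= 0.7810

0.7810


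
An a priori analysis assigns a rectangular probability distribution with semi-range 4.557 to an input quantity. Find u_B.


u_B = half_width / sqrt(3)
u_B = 4.557 / 1.7320508
u_B = 2.6310

2.6310


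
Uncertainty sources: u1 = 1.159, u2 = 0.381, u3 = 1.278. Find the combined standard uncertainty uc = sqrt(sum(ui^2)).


uc = sqrt(1.159^2 + 0.381^2 + 1.278^2)
uc = sqrt(3.121726)
uc = 1.7668

1.7668


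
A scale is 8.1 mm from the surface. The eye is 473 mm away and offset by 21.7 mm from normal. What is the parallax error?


error = h * offset / d
= 8.1 * 21.7 / 473
= 0.3716

0.3716


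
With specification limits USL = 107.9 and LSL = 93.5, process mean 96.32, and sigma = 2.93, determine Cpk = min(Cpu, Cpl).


Cpu = (USL - mean) / (3*sigma) = (107.9 - 96.32) / (3*2.93) = 1.3174
Cpl = (mean - LSL) / (3*sigma) = (96.32 - 93.5) / (3*2.93) = 0.3208
Cpk = min(Cpu, Cpl) = 0.3208

0.3208


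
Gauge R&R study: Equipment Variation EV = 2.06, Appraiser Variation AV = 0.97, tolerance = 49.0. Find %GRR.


GRR = sqrt(EV^2 + AV^2) = sqrt(2.06^2 + 0.97^2) = 2.2769497
%GRR = GRR / tol * 100 = 2.2769497 / 49.0 * 100
%GRR = 4.6468

4.6468


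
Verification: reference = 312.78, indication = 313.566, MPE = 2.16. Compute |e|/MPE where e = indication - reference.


e = indication - reference = 313.566 - 312.78 = 0.7860
|e| = 0.7860
ratio = |e| / MPE = 0.7860 / 2.16
ratio = 0.3639

0.3639


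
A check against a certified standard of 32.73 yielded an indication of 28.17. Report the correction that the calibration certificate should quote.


Correction = standard - reading
= 32.73 - 28.17
= 4.5600

4.5600


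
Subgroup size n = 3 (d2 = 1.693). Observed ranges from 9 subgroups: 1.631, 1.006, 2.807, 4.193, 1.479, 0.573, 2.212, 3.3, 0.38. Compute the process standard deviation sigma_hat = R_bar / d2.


R_bar = (1.631 + 1.006 + 2.807 + 4.193 + 1.479 + 0.573 + 2.212 + 3.3 + 0.38) / 9
R_bar = 17.581 / 9 = 1.9534444
sigma_hat = R_bar / d2 = 1.9534444 / 1.693 = 1.1538

1.1538


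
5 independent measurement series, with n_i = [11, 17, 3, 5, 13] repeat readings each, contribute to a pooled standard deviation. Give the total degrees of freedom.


nu = sum_i (n_i - 1)
nu = ((11 - 1) + (17 - 1) + (3 - 1) + (5 - 1) + (13 - 1))
nu = 10 + 16 + 2 + 4 + 12
nu = 44

44


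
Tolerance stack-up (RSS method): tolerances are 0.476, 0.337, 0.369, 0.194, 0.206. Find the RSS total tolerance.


RSS = sqrt(0.476^2 + 0.337^2 + 0.369^2 + 0.194^2 + 0.206^2)
= sqrt(0.556378)
= 0.7459

0.7459


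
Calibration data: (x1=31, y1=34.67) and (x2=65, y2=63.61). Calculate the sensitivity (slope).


slope = (y2 - y1) / (x2 - x1)
= (63.61 - 34.67) / (65 - 31)
= 28.9400 / 34
= 0.8512

0.8512


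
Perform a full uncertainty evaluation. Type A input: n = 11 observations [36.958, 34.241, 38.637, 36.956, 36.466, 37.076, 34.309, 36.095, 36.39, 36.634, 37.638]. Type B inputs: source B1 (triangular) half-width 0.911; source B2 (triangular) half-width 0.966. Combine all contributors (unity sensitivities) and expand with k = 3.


mean = (36.958 + 34.241 + 38.637 + 36.956 + 36.466 + 37.076 + 34.309 + 36.095 + 36.39 + 36.634 + 37.638) / 11 = 36.49090909
s = sqrt(sum((x - mean)^2)/(n-1)) = 1.2926399
u_A = s / sqrt(n) = 1.2926399 / sqrt(11) = 0.38974559
u_B1 = 0.911 / sqrt(6) = 0.37191419
u_B2 = 0.966 / sqrt(6) = 0.39436785
uc = sqrt(0.38974559^2 + 0.37191419^2 + 0.39436785^2) = 0.66764346
U = k * uc = 3 * 0.66764346
U = 2.0029

2.0029


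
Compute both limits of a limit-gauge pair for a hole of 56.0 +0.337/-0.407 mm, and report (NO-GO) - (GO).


GO = nominal - lower_tol (smallest hole = maximum material condition)
GO = 56.0 - 0.407 = 55.593
NO-GO = nominal + upper_tol (largest hole = least material condition)
NO-GO = 56.0 + 0.337 = 56.337
spread = NO-GO - GO = 56.337 - 55.593 = 0.7440

0.7440


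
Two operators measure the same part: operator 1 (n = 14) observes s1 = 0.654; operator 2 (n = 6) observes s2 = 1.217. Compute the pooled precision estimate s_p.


s_p = sqrt(((n1-1)*s1^2 + (n2-1)*s2^2) / (n1+n2-2))
numerator = (14-1)*0.654^2 + (6-1)*1.217^2 = 5.560308 + 7.405445 = 12.965753
denominator = 14 + 6 - 2 = 18
s_p^2 = 12.965753 / 18 = 0.72031961
s_p = sqrt(0.72031961) = 0.8487

0.8487


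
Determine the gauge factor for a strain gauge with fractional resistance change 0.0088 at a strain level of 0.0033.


GF = (dR/R) / epsilon
= 0.0088 / 0.0033
= 2.6667

2.6667


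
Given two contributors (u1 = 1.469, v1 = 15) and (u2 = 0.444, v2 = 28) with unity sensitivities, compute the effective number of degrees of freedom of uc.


uc = sqrt(u1^2 + u2^2) = sqrt(1.469^2 + 0.444^2) = 1.5346325
v_eff = uc^4 / (u1^4/v1 + u2^4/v2)
= 1.5346325^4 / (1.469^4/15 + 0.444^4/28)
= 5.5464815 / 0.311841
v_eff = 17.7862

17.7862


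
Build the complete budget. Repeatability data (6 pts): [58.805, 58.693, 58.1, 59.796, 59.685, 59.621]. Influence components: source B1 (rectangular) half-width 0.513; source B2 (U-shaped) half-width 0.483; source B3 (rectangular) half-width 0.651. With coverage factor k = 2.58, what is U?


mean = (58.805 + 58.693 + 58.1 + 59.796 + 59.685 + 59.621) / 6 = 59.11666667
s = sqrt(sum((x - mean)^2)/(n-1)) = 0.68543261
u_A = s / sqrt(n) = 0.68543261 / sqrt(6) = 0.27982669
u_B1 = 0.513 / sqrt(3) = 0.29618069
u_B2 = 0.483 / sqrt(2) = 0.34153258
u_B3 = 0.651 / sqrt(3) = 0.37585503
uc = sqrt(0.27982669^2 + 0.29618069^2 + 0.34153258^2 + 0.37585503^2) = 0.65110482
U = k * uc = 2.58 * 0.65110482
U = 1.6799

1.6799


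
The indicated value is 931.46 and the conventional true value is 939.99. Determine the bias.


Systematic error = measured - true
= 931.46 - 939.99
= -8.5300

-8.5300


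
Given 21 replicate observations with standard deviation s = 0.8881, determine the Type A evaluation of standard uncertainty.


u_A = s / sqrt(n)
u_A = 0.8881 / sqrt(21)
u_A = 0.8881 / 4.5825757
u_A = 0.1938

0.1938


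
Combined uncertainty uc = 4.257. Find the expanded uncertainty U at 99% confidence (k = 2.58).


U = k * uc
U = 2.58 * 4.257
U = 10.9831

10.9831


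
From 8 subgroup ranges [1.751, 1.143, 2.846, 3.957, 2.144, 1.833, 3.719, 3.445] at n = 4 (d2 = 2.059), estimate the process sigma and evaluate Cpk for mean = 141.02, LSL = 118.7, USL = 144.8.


R_bar = (1.751 + 1.143 + 2.846 + 3.957 + 2.144 + 1.833 + 3.719 + 3.445) / 8 = 2.60475
sigma = R_bar / d2 = 2.60475 / 2.059 = 1.2650559
Cp = (USL - LSL)/(6*sigma) = (144.8 - 118.7)/(6*1.2650559) = 3.4386
Cpu = (144.8 - 141.02)/(3*1.2650559) = 0.9960
Cpl = (141.02 - 118.7)/(3*1.2650559) = 5.8812
Cpk = min(Cpu, Cpl) = 0.9960

0.9960


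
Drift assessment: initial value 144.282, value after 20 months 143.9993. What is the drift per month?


rate = (v2 - v1) / months
= (143.9993 - 144.282) / 20
= -0.2827 / 20
= -0.0141

-0.0141


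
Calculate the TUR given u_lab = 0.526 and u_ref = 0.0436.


TUR = u_lab / u_ref
= 0.526 / 0.0436
= 12.0642

12.0642


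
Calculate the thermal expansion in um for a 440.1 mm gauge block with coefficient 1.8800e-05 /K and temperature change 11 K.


dL = L * alpha * dT
= 440.1 * 1.8800e-05 * 11
= 0.0910127 mm
dL_um = 0.0910127 * 1000 = 91.0127 um

91.0127


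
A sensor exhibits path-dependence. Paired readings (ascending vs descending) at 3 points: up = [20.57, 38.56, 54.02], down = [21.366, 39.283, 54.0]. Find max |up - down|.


|20.57 - 21.366| = 0.7960
|38.56 - 39.283| = 0.7230
|54.02 - 54.0| = 0.0200
hysteresis = max(diffs) = 0.7960

0.7960


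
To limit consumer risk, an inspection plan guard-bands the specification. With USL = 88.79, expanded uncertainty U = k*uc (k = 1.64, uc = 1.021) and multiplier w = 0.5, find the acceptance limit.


U = k * uc = 1.64 * 1.021 = 1.67444
guard band g = w * U = 0.5 * 1.67444 = 0.83722
AL = USL - g = 88.79 - 0.83722
AL = 87.9528

87.9528


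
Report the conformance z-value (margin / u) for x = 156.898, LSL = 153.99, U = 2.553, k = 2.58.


u = U / k = 2.553 / 2.58 = 0.98953488
margin = |LSL - x| = |153.99 - 156.898| = 2.908
z = margin / u = 2.908 / 0.98953488
z = 2.9388

2.9388


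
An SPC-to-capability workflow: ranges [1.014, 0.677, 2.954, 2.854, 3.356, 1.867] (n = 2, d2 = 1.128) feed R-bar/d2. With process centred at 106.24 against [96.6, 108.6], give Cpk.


R_bar = (1.014 + 0.677 + 2.954 + 2.854 + 3.356 + 1.867) / 6 = 2.1203333
sigma = R_bar / d2 = 2.1203333 / 1.128 = 1.8797281
Cp = (USL - LSL)/(6*sigma) = (108.6 - 96.6)/(6*1.8797281) = 1.0640
Cpu = (108.6 - 106.24)/(3*1.8797281) = 0.4185
Cpl = (106.24 - 96.6)/(3*1.8797281) = 1.7095
Cpk = min(Cpu, Cpl) = 0.4185

0.4185


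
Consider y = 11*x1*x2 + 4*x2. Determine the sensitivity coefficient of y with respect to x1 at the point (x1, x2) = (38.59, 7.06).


y = 11*x1*x2 + 4*x2
dy/dx1 = 11*x2
Evaluate at x2 = 7.06: c1 = 11 * 7.06
c1 = 77.6600

77.6600


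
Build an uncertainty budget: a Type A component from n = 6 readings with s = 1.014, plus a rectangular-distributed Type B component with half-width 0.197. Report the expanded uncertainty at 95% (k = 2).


u_A = s / sqrt(n) = 1.014 / sqrt(6) = 0.41396377
u_B = half_width / sqrt(3) = 0.197 / sqrt(3) = 0.113738
uc = sqrt(u_A^2 + u_B^2) = sqrt(0.41396377^2 + 0.113738^2) = 0.42930448
U = k * uc = 2 * 0.42930448
U = 0.8586

0.8586


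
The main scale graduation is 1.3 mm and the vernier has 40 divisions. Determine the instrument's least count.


LC = MSD / n_div
= 1.3 / 40
= 0.0325

0.0325


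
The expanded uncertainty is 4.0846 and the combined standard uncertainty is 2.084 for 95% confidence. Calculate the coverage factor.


k = U / uc
k = 4.0846 / 2.084
k = 1.96

1.96


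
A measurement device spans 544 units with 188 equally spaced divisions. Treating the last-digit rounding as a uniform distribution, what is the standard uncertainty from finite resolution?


resolution = range / divisions
resolution = 544 / 188 = 2.893617
u_res = resolution / (2*sqrt(3))
u_res = 2.893617 / 3.4641016
u_res = 0.8353

0.8353


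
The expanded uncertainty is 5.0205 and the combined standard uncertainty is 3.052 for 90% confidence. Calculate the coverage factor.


k = U / uc
k = 5.0205 / 3.052
k = 1.645

1.645


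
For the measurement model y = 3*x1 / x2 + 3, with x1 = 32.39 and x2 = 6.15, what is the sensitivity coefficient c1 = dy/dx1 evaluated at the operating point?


y = 3*x1 / x2 + 3
dy/dx1 = 3/x2
Evaluate at x2 = 6.15: c1 = 3 / 6.15
c1 = 0.4878

0.4878


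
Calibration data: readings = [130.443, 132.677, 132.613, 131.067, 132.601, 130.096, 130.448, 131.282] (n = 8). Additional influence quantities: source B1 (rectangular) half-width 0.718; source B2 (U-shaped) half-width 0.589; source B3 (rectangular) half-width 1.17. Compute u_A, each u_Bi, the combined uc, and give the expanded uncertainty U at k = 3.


mean = (130.443 + 132.677 + 132.613 + 131.067 + 132.601 + 130.096 + 130.448 + 131.282) / 8 = 131.403375
s = sqrt(sum((x - mean)^2)/(n-1)) = 1.0817836
u_A = s / sqrt(n) = 1.0817836 / sqrt(8) = 0.38246826
u_B1 = 0.718 / sqrt(3) = 0.41453749
u_B2 = 0.589 / sqrt(2) = 0.41648589
u_B3 = 1.17 / sqrt(3) = 0.67549981
uc = sqrt(0.38246826^2 + 0.41453749^2 + 0.41648589^2 + 0.67549981^2) = 0.97359324
U = k * uc = 3 * 0.97359324
U = 2.9208

2.9208


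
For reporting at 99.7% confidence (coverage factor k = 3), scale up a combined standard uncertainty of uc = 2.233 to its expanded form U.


U = k * uc
U = 3 * 2.233
U = 6.6990

6.6990


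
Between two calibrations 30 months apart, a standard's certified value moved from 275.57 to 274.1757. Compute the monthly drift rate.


rate = (v2 - v1) / months
= (274.1757 - 275.57) / 30
= -1.3943 / 30
= -0.0465

-0.0465


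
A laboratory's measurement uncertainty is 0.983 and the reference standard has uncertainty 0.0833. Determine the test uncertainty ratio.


TUR = u_lab / u_ref
= 0.983 / 0.0833
= 11.8007

11.8007


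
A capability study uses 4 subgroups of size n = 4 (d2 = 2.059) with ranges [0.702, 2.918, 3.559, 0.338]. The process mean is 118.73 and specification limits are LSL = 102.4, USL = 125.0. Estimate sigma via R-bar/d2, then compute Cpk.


R_bar = (0.702 + 2.918 + 3.559 + 0.338) / 4 = 1.87925
sigma = R_bar / d2 = 1.87925 / 2.059 = 0.91270034
Cp = (USL - LSL)/(6*sigma) = (125.0 - 102.4)/(6*0.91270034) = 4.1269
Cpu = (125.0 - 118.73)/(3*0.91270034) = 2.2899
Cpl = (118.73 - 102.4)/(3*0.91270034) = 5.9640
Cpk = min(Cpu, Cpl) = 2.2899

2.2899


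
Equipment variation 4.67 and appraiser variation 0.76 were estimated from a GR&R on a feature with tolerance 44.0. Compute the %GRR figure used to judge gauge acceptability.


GRR = sqrt(EV^2 + AV^2) = sqrt(4.67^2 + 0.76^2) = 4.7314374
%GRR = GRR / tol * 100 = 4.7314374 / 44.0 * 100
%GRR = 10.7533

10.7533


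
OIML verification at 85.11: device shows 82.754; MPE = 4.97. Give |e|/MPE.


e = indication - reference = 82.754 - 85.11 = -2.3560
|e| = 2.3560
ratio = |e| / MPE = 2.3560 / 4.97
ratio = 0.4740

0.4740


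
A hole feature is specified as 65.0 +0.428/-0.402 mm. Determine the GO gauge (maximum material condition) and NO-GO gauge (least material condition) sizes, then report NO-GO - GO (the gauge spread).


GO = nominal - lower_tol (smallest hole = maximum material condition)
GO = 65.0 - 0.402 = 64.598
NO-GO = nominal + upper_tol (largest hole = least material condition)
NO-GO = 65.0 + 0.428 = 65.428
spread = NO-GO - GO = 65.428 - 64.598 = 0.8300

0.8300


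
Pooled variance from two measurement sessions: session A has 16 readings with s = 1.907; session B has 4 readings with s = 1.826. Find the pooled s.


s_p = sqrt(((n1-1)*s1^2 + (n2-1)*s2^2) / (n1+n2-2))
numerator = (16-1)*1.907^2 + (4-1)*1.826^2 = 54.549735 + 10.002828 = 64.552563
denominator = 16 + 4 - 2 = 18
s_p^2 = 64.552563 / 18 = 3.5862535
s_p = sqrt(3.5862535) = 1.8937

1.8937


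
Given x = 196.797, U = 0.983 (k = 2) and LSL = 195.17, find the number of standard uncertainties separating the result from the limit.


u = U / k = 0.983 / 2 = 0.4915
margin = |LSL - x| = |195.17 - 196.797| = 1.627
z = margin / u = 1.627 / 0.4915
z = 3.3103

3.3103


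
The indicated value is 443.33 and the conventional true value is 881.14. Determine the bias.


Systematic error = measured - true
= 443.33 - 881.14
= -437.8100

-437.8100


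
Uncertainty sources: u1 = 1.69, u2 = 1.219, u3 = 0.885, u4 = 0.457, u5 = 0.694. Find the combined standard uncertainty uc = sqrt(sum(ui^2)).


uc = sqrt(1.69^2 + 1.219^2 + 0.885^2 + 0.457^2 + 0.694^2)
uc = sqrt(5.815771)
uc = 2.4116

2.4116


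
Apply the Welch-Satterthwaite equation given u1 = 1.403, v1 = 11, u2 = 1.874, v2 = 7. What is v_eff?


uc = sqrt(u1^2 + u2^2) = sqrt(1.403^2 + 1.874^2) = 2.3410009
v_eff = uc^4 / (u1^4/v1 + u2^4/v2)
= 2.3410009^4 / (1.403^4/11 + 1.874^4/7)
= 30.033526 / 2.1141356
v_eff = 14.2061

14.2061


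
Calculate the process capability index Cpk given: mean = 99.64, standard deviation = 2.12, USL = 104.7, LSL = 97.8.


Cpu = (USL - mean) / (3*sigma) = (104.7 - 99.64) / (3*2.12) = 0.7956
Cpl = (mean - LSL) / (3*sigma) = (99.64 - 97.8) / (3*2.12) = 0.2893
Cpk = min(Cpu, Cpl) = 0.2893

0.2893


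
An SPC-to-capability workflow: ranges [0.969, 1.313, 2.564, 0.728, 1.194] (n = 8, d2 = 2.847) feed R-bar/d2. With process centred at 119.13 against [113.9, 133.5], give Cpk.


R_bar = (0.969 + 1.313 + 2.564 + 0.728 + 1.194) / 5 = 1.3536
sigma = R_bar / d2 = 1.3536 / 2.847 = 0.47544784
Cp = (USL - LSL)/(6*sigma) = (133.5 - 113.9)/(6*0.47544784) = 6.8707
Cpu = (133.5 - 119.13)/(3*0.47544784) = 10.0747
Cpl = (119.13 - 113.9)/(3*0.47544784) = 3.6667
Cpk = min(Cpu, Cpl) = 3.6667

3.6667


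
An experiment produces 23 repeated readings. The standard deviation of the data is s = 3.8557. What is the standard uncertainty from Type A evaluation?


u_A = s / sqrt(n)
u_A = 3.8557 / sqrt(23)
u_A = 3.8557 / 4.7958315
u_A = 0.8040

0.8040


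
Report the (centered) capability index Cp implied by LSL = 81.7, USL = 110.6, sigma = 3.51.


Cp = (USL - LSL) / (6 * sigma)
= (110.6 - 81.7) / (6 * 3.51)
= 28.9000 / 21.0600
= 1.3723

1.3723


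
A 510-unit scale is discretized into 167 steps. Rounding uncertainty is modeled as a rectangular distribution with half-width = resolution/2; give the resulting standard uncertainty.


resolution = range / divisions
resolution = 510 / 167 = 3.0538922
u_res = resolution / (2*sqrt(3))
u_res = 3.0538922 / 3.4641016
u_res = 0.8816

0.8816


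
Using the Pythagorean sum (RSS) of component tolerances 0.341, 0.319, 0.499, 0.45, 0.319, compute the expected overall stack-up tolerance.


RSS = sqrt(0.341^2 + 0.319^2 + 0.499^2 + 0.45^2 + 0.319^2)
= sqrt(0.771304)
= 0.8782

0.8782


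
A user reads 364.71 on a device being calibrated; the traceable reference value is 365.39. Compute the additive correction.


Correction = standard - reading
= 365.39 - 364.71
= 0.6800

0.6800


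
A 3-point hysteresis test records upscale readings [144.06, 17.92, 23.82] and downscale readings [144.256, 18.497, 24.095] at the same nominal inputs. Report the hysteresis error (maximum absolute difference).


|144.06 - 144.256| = 0.1960
|17.92 - 18.497| = 0.5770
|23.82 - 24.095| = 0.2750
hysteresis = max(diffs) = 0.5770

0.5770


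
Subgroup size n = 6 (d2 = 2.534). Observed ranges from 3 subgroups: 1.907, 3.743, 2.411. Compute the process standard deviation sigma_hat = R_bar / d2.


R_bar = (1.907 + 3.743 + 2.411) / 3
R_bar = 8.061 / 3 = 2.687
sigma_hat = R_bar / d2 = 2.687 / 2.534 = 1.0604

1.0604


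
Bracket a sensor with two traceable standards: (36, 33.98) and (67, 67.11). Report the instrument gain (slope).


slope = (y2 - y1) / (x2 - x1)
= (67.11 - 33.98) / (67 - 36)
= 33.1300 / 31
= 1.0687

1.0687


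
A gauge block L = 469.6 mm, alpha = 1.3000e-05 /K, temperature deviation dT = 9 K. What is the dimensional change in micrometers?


dL = L * alpha * dT
= 469.6 * 1.3000e-05 * 9
= 0.0549432 mm
dL_um = 0.0549432 * 1000 = 54.9432 um

54.9432


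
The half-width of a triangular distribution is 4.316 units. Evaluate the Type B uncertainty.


u_B = half_width / sqrt(6)
u_B = 4.316 / 2.4494897
u_B = 1.7620

1.7620


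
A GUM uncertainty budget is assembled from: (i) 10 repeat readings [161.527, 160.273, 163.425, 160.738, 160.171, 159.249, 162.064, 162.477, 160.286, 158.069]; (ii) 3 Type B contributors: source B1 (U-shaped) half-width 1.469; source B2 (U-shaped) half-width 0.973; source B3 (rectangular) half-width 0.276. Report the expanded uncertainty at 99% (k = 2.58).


mean = (161.527 + 160.273 + 163.425 + 160.738 + 160.171 + 159.249 + 162.064 + 162.477 + 160.286 + 158.069) / 10 = 160.8279
s = sqrt(sum((x - mean)^2)/(n-1)) = 1.5855867
u_A = s / sqrt(n) = 1.5855867 / sqrt(10) = 0.50140654
u_B1 = 1.469 / sqrt(2) = 1.0387399
u_B2 = 0.973 / sqrt(2) = 0.6880149
u_B3 = 0.276 / sqrt(3) = 0.15934867
uc = sqrt(0.50140654^2 + 1.0387399^2 + 0.6880149^2 + 0.15934867^2) = 1.3524591
U = k * uc = 2.58 * 1.3524591
U = 3.4893

3.4893


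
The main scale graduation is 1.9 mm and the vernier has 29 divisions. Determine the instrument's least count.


LC = MSD / n_div
= 1.9 / 29
= 0.0655

0.0655


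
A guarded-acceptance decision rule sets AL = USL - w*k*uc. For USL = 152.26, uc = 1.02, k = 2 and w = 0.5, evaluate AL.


U = k * uc = 2 * 1.02 = 2.04
guard band g = w * U = 0.5 * 2.04 = 1.02
AL = USL - g = 152.26 - 1.02
AL = 151.2400

151.2400


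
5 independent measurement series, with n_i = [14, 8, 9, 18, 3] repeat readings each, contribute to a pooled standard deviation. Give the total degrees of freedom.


nu = sum_i (n_i - 1)
nu = ((14 - 1) + (8 - 1) + (9 - 1) + (18 - 1) + (3 - 1))
nu = 13 + 7 + 8 + 17 + 2
nu = 47

47


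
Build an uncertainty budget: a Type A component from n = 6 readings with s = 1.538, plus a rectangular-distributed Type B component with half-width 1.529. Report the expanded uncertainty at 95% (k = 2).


u_A = s / sqrt(n) = 1.538 / sqrt(6) = 0.62788587
u_B = half_width / sqrt(3) = 1.529 / sqrt(3) = 0.88276856
uc = sqrt(u_A^2 + u_B^2) = sqrt(0.62788587^2 + 0.88276856^2) = 1.0832917
U = k * uc = 2 * 1.0832917
U = 2.1666

2.1666


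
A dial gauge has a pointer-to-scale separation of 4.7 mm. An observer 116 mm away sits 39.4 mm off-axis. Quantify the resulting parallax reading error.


error = h * offset / d
= 4.7 * 39.4 / 116
= 1.5964

1.5964


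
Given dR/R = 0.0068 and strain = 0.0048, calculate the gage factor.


GF = (dR/R) / epsilon
= 0.0068 / 0.0048
= 1.4167

1.4167


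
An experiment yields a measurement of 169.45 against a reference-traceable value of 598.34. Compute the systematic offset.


Systematic error = measured - true
= 169.45 - 598.34
= -428.8900

-428.8900


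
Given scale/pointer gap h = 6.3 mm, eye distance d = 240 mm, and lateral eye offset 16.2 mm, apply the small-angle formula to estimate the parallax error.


error = h * offset / d
= 6.3 * 16.2 / 240
= 0.4252

0.4252


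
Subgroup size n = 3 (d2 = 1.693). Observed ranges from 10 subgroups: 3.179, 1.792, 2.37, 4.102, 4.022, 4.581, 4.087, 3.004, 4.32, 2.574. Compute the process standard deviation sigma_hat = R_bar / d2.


R_bar = (3.179 + 1.792 + 2.37 + 4.102 + 4.022 + 4.581 + 4.087 + 3.004 + 4.32 + 2.574) / 10
R_bar = 34.031 / 10 = 3.4031
sigma_hat = R_bar / d2 = 3.4031 / 1.693 = 2.0101

2.0101


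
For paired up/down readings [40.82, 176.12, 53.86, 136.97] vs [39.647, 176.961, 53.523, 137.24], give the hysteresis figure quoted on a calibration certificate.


|40.82 - 39.647| = 1.1730
|176.12 - 176.961| = 0.8410
|53.86 - 53.523| = 0.3370
|136.97 - 137.24| = 0.2700
hysteresis = max(diffs) = 1.1730

1.1730


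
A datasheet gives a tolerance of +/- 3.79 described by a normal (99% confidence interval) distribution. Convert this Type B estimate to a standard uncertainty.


u_B = half_width / 2.576
u_B = 3.79 / 2.576
u_B = 1.4713

1.4713


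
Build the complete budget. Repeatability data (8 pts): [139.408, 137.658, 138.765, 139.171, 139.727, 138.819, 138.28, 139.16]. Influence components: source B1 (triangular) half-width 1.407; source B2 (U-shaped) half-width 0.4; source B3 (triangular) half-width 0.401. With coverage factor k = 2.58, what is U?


mean = (139.408 + 137.658 + 138.765 + 139.171 + 139.727 + 138.819 + 138.28 + 139.16) / 8 = 138.8735
s = sqrt(sum((x - mean)^2)/(n-1)) = 0.65782825
u_A = s / sqrt(n) = 0.65782825 / sqrt(8) = 0.23257741
u_B1 = 1.407 / sqrt(6) = 0.57440534
u_B2 = 0.4 / sqrt(2) = 0.28284271
u_B3 = 0.401 / sqrt(6) = 0.16370756
uc = sqrt(0.23257741^2 + 0.57440534^2 + 0.28284271^2 + 0.16370756^2) = 0.7005954
U = k * uc = 2.58 * 0.7005954
U = 1.8075

1.8075


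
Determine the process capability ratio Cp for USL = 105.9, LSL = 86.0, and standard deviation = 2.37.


Cp = (USL - LSL) / (6 * sigma)
= (105.9 - 86.0) / (6 * 2.37)
= 19.9000 / 14.2200
= 1.3994

1.3994


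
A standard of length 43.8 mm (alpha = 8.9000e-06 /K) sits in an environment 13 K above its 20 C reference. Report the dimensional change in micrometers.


dL = L * alpha * dT
= 43.8 * 8.9000e-06 * 13
= 0.0050677 mm
dL_um = 0.0050677 * 1000 = 5.0677 um

5.0677


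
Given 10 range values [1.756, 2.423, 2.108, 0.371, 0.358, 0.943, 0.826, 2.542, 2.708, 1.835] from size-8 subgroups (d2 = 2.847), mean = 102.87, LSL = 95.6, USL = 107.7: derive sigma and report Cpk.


R_bar = (1.756 + 2.423 + 2.108 + 0.371 + 0.358 + 0.943 + 0.826 + 2.542 + 2.708 + 1.835) / 10 = 1.587
sigma = R_bar / d2 = 1.587 / 2.847 = 0.55742887
Cp = (USL - LSL)/(6*sigma) = (107.7 - 95.6)/(6*0.55742887) = 3.6178
Cpu = (107.7 - 102.87)/(3*0.55742887) = 2.8883
Cpl = (102.87 - 95.6)/(3*0.55742887) = 4.3473
Cpk = min(Cpu, Cpl) = 2.8883

2.8883


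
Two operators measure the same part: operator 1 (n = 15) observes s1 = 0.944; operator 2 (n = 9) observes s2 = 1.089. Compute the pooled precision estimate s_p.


s_p = sqrt(((n1-1)*s1^2 + (n2-1)*s2^2) / (n1+n2-2))
numerator = (15-1)*0.944^2 + (9-1)*1.089^2 = 12.475904 + 9.487368 = 21.963272
denominator = 15 + 9 - 2 = 22
s_p^2 = 21.963272 / 22 = 0.99833055
s_p = sqrt(0.99833055) = 0.9992

0.9992


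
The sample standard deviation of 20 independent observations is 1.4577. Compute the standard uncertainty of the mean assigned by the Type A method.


u_A = s / sqrt(n)
u_A = 1.4577 / sqrt(20)
u_A = 1.4577 / 4.472136
u_A = 0.3260

0.3260


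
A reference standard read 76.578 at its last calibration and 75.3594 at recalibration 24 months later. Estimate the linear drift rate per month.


rate = (v2 - v1) / months
= (75.3594 - 76.578) / 24
= -1.2186 / 24
= -0.0508

-0.0508


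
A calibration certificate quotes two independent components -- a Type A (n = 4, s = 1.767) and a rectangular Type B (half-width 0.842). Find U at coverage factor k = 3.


u_A = s / sqrt(n) = 1.767 / sqrt(4) = 0.8835
u_B = half_width / sqrt(3) = 0.842 / sqrt(3) = 0.48612893
uc = sqrt(u_A^2 + u_B^2) = sqrt(0.8835^2 + 0.48612893^2) = 1.0084114
U = k * uc = 3 * 1.0084114
U = 3.0252

3.0252


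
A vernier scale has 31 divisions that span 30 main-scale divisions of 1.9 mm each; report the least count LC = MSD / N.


LC = MSD / n_div
= 1.9 / 31
= 0.0613

0.0613


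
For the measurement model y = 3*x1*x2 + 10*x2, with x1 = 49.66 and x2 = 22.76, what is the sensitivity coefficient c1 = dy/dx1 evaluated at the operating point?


y = 3*x1*x2 + 10*x2
dy/dx1 = 3*x2
Evaluate at x2 = 22.76: c1 = 3 * 22.76
c1 = 68.2800

68.2800


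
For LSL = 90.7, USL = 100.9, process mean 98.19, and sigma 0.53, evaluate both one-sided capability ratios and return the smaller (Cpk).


Cpu = (USL - mean) / (3*sigma) = (100.9 - 98.19) / (3*0.53) = 1.7044
Cpl = (mean - LSL) / (3*sigma) = (98.19 - 90.7) / (3*0.53) = 4.7107
Cpk = min(Cpu, Cpl) = 1.7044

1.7044


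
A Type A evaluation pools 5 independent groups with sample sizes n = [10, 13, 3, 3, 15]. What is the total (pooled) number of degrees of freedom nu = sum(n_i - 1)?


nu = sum_i (n_i - 1)
nu = ((10 - 1) + (13 - 1) + (3 - 1) + (3 - 1) + (15 - 1))
nu = 9 + 12 + 2 + 2 + 14
nu = 39

39


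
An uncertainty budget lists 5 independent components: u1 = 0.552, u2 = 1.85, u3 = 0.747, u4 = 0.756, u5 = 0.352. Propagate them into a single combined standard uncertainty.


uc = sqrt(0.552^2 + 1.85^2 + 0.747^2 + 0.756^2 + 0.352^2)
uc = sqrt(4.980653)
uc = 2.2317

2.2317


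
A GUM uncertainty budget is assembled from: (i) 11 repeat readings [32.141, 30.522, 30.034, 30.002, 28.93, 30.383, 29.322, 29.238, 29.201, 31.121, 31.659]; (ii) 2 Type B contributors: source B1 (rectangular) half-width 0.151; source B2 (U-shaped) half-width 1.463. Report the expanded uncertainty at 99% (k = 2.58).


mean = (32.141 + 30.522 + 30.034 + 30.002 + 28.93 + 30.383 + 29.322 + 29.238 + 29.201 + 31.121 + 31.659) / 11 = 30.23209091
s = sqrt(sum((x - mean)^2)/(n-1)) = 1.0603885
u_A = s / sqrt(n) = 1.0603885 / sqrt(11) = 0.31971916
u_B1 = 0.151 / sqrt(3) = 0.087179891
u_B2 = 1.463 / sqrt(2) = 1.0344972
uc = sqrt(0.31971916^2 + 0.087179891^2 + 1.0344972^2) = 1.0862804
U = k * uc = 2.58 * 1.0862804
U = 2.8026

2.8026


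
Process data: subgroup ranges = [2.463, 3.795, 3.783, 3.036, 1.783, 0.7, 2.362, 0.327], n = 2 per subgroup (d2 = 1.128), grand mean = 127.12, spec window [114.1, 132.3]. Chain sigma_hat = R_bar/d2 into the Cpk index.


R_bar = (2.463 + 3.795 + 3.783 + 3.036 + 1.783 + 0.7 + 2.362 + 0.327) / 8 = 2.281125
sigma = R_bar / d2 = 2.281125 / 1.128 = 2.0222739
Cp = (USL - LSL)/(6*sigma) = (132.3 - 114.1)/(6*2.0222739) = 1.5000
Cpu = (132.3 - 127.12)/(3*2.0222739) = 0.8538
Cpl = (127.12 - 114.1)/(3*2.0222739) = 2.1461
Cpk = min(Cpu, Cpl) = 0.8538

0.8538


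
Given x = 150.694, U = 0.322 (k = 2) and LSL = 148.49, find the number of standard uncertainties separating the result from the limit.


u = U / k = 0.322 / 2 = 0.161
margin = |LSL - x| = |148.49 - 150.694| = 2.204
z = margin / u = 2.204 / 0.161
z = 13.6894

13.6894


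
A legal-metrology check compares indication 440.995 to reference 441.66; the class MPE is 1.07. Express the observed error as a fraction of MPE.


e = indication - reference = 440.995 - 441.66 = -0.6650
|e| = 0.6650
ratio = |e| / MPE = 0.6650 / 1.07
ratio = 0.6215

0.6215


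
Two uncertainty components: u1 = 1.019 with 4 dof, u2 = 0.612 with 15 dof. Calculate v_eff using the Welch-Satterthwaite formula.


uc = sqrt(u1^2 + u2^2) = sqrt(1.019^2 + 0.612^2) = 1.1886568
v_eff = uc^4 / (u1^4/v1 + u2^4/v2)
= 1.1886568^4 / (1.019^4/4 + 0.612^4/15)
= 1.9963005 / 0.27890061
v_eff = 7.1577

7.1577


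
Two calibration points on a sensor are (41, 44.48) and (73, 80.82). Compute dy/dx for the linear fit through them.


slope = (y2 - y1) / (x2 - x1)
= (80.82 - 44.48) / (73 - 41)
= 36.3400 / 32
= 1.1356

1.1356


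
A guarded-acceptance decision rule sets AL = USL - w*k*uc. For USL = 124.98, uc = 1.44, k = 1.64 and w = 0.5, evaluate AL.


U = k * uc = 1.64 * 1.44 = 2.3616
guard band g = w * U = 0.5 * 2.3616 = 1.1808
AL = USL - g = 124.98 - 1.1808
AL = 123.7992

123.7992


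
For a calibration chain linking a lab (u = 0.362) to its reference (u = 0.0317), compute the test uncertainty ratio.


TUR = u_lab / u_ref
= 0.362 / 0.0317
= 11.4196

11.4196


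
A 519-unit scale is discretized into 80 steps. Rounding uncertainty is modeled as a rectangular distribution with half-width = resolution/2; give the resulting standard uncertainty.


resolution = range / divisions
resolution = 519 / 80 = 6.4875
u_res = resolution / (2*sqrt(3))
u_res = 6.4875 / 3.4641016
u_res = 1.8728

1.8728


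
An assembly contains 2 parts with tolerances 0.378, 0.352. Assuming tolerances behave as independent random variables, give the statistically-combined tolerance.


RSS = sqrt(0.378^2 + 0.352^2)
= sqrt(0.266788)
= 0.5165

0.5165


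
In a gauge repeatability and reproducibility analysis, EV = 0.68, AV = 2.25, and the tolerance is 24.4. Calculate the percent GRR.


GRR = sqrt(EV^2 + AV^2) = sqrt(0.68^2 + 2.25^2) = 2.3505106
%GRR = GRR / tol * 100 = 2.3505106 / 24.4 * 100
%GRR = 9.6332

9.6332


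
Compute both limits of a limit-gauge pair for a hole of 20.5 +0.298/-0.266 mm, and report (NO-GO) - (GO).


GO = nominal - lower_tol (smallest hole = maximum material condition)
GO = 20.5 - 0.266 = 20.234
NO-GO = nominal + upper_tol (largest hole = least material condition)
NO-GO = 20.5 + 0.298 = 20.798
spread = NO-GO - GO = 20.798 - 20.234 = 0.5640

0.5640


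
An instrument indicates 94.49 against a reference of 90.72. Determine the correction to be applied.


Correction = standard - reading
= 90.72 - 94.49
= -3.7700

-3.7700


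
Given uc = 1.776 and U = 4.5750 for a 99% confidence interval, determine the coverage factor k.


k = U / uc
k = 4.5750 / 1.776
k = 2.576

2.576


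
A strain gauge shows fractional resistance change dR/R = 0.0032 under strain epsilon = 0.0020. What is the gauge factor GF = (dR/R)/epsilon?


GF = (dR/R) / epsilon
= 0.0032 / 0.0020
= 1.6000

1.6000


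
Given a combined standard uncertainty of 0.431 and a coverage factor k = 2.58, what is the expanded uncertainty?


U = k * uc
U = 2.58 * 0.431
U = 1.1120

1.1120


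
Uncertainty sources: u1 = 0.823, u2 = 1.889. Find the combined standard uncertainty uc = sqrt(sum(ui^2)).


uc = sqrt(0.823^2 + 1.889^2)
uc = sqrt(4.24565)
uc = 2.0605

2.0605


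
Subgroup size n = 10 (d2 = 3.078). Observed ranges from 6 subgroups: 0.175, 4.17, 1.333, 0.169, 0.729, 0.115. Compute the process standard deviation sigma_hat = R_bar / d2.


R_bar = (0.175 + 4.17 + 1.333 + 0.169 + 0.729 + 0.115) / 6
R_bar = 6.691 / 6 = 1.1151667
sigma_hat = R_bar / d2 = 1.1151667 / 3.078 = 0.3623

0.3623


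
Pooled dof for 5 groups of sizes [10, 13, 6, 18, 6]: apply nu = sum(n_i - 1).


nu = sum_i (n_i - 1)
nu = ((10 - 1) + (13 - 1) + (6 - 1) + (18 - 1) + (6 - 1))
nu = 9 + 12 + 5 + 17 + 5
nu = 48

48


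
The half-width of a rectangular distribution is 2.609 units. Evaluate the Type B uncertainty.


u_B = half_width / sqrt(3)
u_B = 2.609 / 1.7320508
u_B = 1.5063

1.5063


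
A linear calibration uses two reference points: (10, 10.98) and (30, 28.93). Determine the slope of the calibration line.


slope = (y2 - y1) / (x2 - x1)
= (28.93 - 10.98) / (30 - 10)
= 17.9500 / 20
= 0.8975

0.8975


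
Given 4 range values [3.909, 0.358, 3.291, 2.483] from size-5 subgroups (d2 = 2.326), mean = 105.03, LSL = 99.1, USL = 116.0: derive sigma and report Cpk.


R_bar = (3.909 + 0.358 + 3.291 + 2.483) / 4 = 2.51025
sigma = R_bar / d2 = 2.51025 / 2.326 = 1.0792132
Cp = (USL - LSL)/(6*sigma) = (116.0 - 99.1)/(6*1.0792132) = 2.6099
Cpu = (116.0 - 105.03)/(3*1.0792132) = 3.3883
Cpl = (105.03 - 99.1)/(3*1.0792132) = 1.8316
Cpk = min(Cpu, Cpl) = 1.8316

1.8316


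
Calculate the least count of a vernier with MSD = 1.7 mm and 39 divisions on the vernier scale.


LC = MSD / n_div
= 1.7 / 39
= 0.0436

0.0436


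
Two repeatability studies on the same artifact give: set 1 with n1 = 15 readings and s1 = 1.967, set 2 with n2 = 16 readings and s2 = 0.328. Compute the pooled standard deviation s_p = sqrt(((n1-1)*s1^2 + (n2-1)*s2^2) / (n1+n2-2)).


s_p = sqrt(((n1-1)*s1^2 + (n2-1)*s2^2) / (n1+n2-2))
numerator = (15-1)*1.967^2 + (16-1)*0.328^2 = 54.167246 + 1.61376 = 55.781006
denominator = 15 + 16 - 2 = 29
s_p^2 = 55.781006 / 29 = 1.923483
s_p = sqrt(1.923483) = 1.3869

1.3869


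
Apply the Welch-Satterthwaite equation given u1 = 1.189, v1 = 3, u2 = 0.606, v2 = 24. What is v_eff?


uc = sqrt(u1^2 + u2^2) = sqrt(1.189^2 + 0.606^2) = 1.334525
v_eff = uc^4 / (u1^4/v1 + u2^4/v2)
= 1.334525^4 / (1.189^4/3 + 0.606^4/24)
= 3.1718077 / 0.67182162
v_eff = 4.7212

4.7212


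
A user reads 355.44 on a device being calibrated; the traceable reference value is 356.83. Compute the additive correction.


Correction = standard - reading
= 356.83 - 355.44
= 1.3900

1.3900


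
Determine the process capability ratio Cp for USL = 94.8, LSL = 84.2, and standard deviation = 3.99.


Cp = (USL - LSL) / (6 * sigma)
= (94.8 - 84.2) / (6 * 3.99)
= 10.6000 / 23.9400
= 0.4428

0.4428


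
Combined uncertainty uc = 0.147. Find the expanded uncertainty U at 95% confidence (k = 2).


U = k * uc
U = 2 * 0.147
U = 0.2940

0.2940


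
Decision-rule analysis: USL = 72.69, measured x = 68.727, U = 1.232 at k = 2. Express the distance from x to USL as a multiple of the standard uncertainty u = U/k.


u = U / k = 1.232 / 2 = 0.616
margin = |USL - x| = |72.69 - 68.727| = 3.963
z = margin / u = 3.963 / 0.616
z = 6.4334

6.4334


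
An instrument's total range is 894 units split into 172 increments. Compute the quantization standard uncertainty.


resolution = range / divisions
resolution = 894 / 172 = 5.1976744
u_res = resolution / (2*sqrt(3))
u_res = 5.1976744 / 3.4641016
u_res = 1.5004

1.5004


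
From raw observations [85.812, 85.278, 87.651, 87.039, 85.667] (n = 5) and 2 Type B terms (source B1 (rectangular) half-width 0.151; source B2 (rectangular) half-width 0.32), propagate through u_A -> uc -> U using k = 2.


mean = (85.812 + 85.278 + 87.651 + 87.039 + 85.667) / 5 = 86.2894
s = sqrt(sum((x - mean)^2)/(n-1)) = 1.006737
u_A = s / sqrt(n) = 1.006737 / sqrt(5) = 0.45022647
u_B1 = 0.151 / sqrt(3) = 0.087179891
u_B2 = 0.32 / sqrt(3) = 0.18475209
uc = sqrt(0.45022647^2 + 0.087179891^2 + 0.18475209^2) = 0.49440625
U = k * uc = 2 * 0.49440625
U = 0.9888

0.9888


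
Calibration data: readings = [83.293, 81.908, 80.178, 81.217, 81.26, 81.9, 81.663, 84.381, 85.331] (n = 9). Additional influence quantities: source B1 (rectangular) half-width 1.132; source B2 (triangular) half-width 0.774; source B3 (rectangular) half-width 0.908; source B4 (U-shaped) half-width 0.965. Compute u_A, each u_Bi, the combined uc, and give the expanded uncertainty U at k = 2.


mean = (83.293 + 81.908 + 80.178 + 81.217 + 81.26 + 81.9 + 81.663 + 84.381 + 85.331) / 9 = 82.34788889
s = sqrt(sum((x - mean)^2)/(n-1)) = 1.6567942
u_A = s / sqrt(n) = 1.6567942 / sqrt(9) = 0.55226473
u_B1 = 1.132 / sqrt(3) = 0.6535605
u_B2 = 0.774 / sqrt(6) = 0.31598418
u_B3 = 0.908 / sqrt(3) = 0.52423404
u_B4 = 0.965 / sqrt(2) = 0.68235804
uc = sqrt(0.55226473^2 + 0.6535605^2 + 0.31598418^2 + 0.52423404^2 + 0.68235804^2) = 1.2539607
U = k * uc = 2 * 1.2539607
U = 2.5079

2.5079
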